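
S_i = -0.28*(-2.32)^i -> [-0.28, 0.65, -1.51, 3.5, -8.11]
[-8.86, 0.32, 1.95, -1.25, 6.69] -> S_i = Random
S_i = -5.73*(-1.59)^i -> [-5.73, 9.11, -14.49, 23.03, -36.62]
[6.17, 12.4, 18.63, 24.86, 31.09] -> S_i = 6.17 + 6.23*i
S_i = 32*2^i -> [32, 64, 128, 256, 512]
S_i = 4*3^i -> [4, 12, 36, 108, 324]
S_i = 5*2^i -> [5, 10, 20, 40, 80]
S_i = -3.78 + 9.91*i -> [-3.78, 6.13, 16.04, 25.95, 35.86]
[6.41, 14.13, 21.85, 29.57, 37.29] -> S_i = 6.41 + 7.72*i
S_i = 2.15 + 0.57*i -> [2.15, 2.72, 3.29, 3.86, 4.43]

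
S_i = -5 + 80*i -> [-5, 75, 155, 235, 315]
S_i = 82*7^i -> [82, 574, 4018, 28126, 196882]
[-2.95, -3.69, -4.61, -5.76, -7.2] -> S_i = -2.95*1.25^i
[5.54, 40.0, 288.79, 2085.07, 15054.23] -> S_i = 5.54*7.22^i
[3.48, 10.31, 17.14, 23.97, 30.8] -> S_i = 3.48 + 6.83*i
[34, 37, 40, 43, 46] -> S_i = 34 + 3*i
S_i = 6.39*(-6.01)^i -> [6.39, -38.4, 230.81, -1387.15, 8336.79]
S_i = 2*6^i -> [2, 12, 72, 432, 2592]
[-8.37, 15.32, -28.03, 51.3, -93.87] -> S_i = -8.37*(-1.83)^i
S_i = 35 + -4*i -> [35, 31, 27, 23, 19]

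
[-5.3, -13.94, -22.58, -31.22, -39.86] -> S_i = -5.30 + -8.64*i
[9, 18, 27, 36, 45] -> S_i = 9 + 9*i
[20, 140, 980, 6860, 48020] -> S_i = 20*7^i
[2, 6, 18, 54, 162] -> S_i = 2*3^i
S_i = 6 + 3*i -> [6, 9, 12, 15, 18]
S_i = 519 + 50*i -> [519, 569, 619, 669, 719]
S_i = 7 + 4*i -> [7, 11, 15, 19, 23]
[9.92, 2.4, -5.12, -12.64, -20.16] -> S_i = 9.92 + -7.52*i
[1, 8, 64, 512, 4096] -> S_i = 1*8^i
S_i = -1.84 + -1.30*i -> [-1.84, -3.14, -4.44, -5.74, -7.04]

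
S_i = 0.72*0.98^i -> [0.72, 0.71, 0.69, 0.68, 0.66]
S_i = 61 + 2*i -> [61, 63, 65, 67, 69]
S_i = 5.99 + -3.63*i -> [5.99, 2.36, -1.27, -4.9, -8.53]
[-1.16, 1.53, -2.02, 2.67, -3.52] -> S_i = -1.16*(-1.32)^i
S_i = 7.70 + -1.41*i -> [7.7, 6.29, 4.88, 3.47, 2.06]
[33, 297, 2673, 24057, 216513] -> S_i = 33*9^i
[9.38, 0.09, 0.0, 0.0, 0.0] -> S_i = 9.38*0.01^i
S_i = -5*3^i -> [-5, -15, -45, -135, -405]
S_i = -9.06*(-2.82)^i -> [-9.06, 25.55, -72.05, 203.18, -572.96]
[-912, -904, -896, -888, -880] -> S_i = -912 + 8*i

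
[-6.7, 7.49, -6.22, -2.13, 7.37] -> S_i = Random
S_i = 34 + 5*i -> [34, 39, 44, 49, 54]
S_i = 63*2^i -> [63, 126, 252, 504, 1008]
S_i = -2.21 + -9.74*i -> [-2.21, -11.95, -21.69, -31.43, -41.17]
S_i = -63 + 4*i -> [-63, -59, -55, -51, -47]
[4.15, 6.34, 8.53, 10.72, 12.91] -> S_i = 4.15 + 2.19*i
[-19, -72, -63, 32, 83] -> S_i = Random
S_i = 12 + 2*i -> [12, 14, 16, 18, 20]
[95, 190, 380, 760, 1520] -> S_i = 95*2^i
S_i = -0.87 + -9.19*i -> [-0.87, -10.06, -19.25, -28.44, -37.63]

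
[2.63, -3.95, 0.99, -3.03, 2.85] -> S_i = Random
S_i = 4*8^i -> [4, 32, 256, 2048, 16384]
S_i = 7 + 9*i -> [7, 16, 25, 34, 43]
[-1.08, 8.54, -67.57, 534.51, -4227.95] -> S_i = -1.08*(-7.91)^i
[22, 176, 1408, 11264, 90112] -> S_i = 22*8^i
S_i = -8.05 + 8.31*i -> [-8.05, 0.26, 8.57, 16.88, 25.19]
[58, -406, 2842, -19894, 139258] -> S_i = 58*-7^i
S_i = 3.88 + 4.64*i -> [3.88, 8.52, 13.16, 17.8, 22.44]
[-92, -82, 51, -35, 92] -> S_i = Random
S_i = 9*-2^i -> [9, -18, 36, -72, 144]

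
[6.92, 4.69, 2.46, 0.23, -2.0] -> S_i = 6.92 + -2.23*i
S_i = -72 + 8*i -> [-72, -64, -56, -48, -40]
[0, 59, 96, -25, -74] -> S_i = Random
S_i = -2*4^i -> [-2, -8, -32, -128, -512]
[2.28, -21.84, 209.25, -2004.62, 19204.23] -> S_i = 2.28*(-9.58)^i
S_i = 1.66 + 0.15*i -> [1.66, 1.81, 1.96, 2.11, 2.26]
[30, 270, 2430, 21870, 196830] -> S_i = 30*9^i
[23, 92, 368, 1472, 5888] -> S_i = 23*4^i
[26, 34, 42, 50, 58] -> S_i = 26 + 8*i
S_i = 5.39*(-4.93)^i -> [5.39, -26.57, 131.0, -645.85, 3184.02]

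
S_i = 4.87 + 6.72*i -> [4.87, 11.59, 18.31, 25.03, 31.75]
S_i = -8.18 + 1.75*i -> [-8.18, -6.43, -4.68, -2.93, -1.18]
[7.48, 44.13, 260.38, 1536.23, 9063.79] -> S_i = 7.48*5.90^i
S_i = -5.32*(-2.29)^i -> [-5.32, 12.18, -27.9, 63.89, -146.3]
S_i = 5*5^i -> [5, 25, 125, 625, 3125]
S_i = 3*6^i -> [3, 18, 108, 648, 3888]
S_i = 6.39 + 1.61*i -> [6.39, 8.0, 9.61, 11.22, 12.83]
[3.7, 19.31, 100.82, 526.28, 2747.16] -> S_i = 3.70*5.22^i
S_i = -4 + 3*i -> [-4, -1, 2, 5, 8]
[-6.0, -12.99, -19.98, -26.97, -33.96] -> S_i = -6.00 + -6.99*i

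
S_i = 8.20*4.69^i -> [8.2, 38.46, 180.37, 845.93, 3967.39]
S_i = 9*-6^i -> [9, -54, 324, -1944, 11664]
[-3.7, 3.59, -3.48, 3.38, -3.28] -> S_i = -3.70*(-0.97)^i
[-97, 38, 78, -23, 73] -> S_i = Random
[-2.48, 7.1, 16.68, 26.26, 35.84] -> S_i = -2.48 + 9.58*i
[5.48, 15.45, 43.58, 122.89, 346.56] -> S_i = 5.48*2.82^i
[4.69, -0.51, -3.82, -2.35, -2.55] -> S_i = Random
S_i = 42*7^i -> [42, 294, 2058, 14406, 100842]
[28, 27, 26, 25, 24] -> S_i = 28 + -1*i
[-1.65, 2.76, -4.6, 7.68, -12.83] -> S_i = -1.65*(-1.67)^i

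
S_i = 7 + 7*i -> [7, 14, 21, 28, 35]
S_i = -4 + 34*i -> [-4, 30, 64, 98, 132]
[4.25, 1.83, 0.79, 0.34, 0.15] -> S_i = 4.25*0.43^i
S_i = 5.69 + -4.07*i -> [5.69, 1.62, -2.45, -6.52, -10.59]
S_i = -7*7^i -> [-7, -49, -343, -2401, -16807]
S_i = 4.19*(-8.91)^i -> [4.19, -37.33, 332.64, -2963.79, 26407.35]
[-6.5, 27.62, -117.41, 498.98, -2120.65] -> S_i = -6.50*(-4.25)^i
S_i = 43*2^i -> [43, 86, 172, 344, 688]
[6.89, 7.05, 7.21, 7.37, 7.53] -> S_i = 6.89 + 0.16*i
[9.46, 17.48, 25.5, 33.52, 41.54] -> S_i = 9.46 + 8.02*i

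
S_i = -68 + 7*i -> [-68, -61, -54, -47, -40]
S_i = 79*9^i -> [79, 711, 6399, 57591, 518319]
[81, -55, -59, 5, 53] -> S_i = Random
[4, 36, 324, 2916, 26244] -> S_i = 4*9^i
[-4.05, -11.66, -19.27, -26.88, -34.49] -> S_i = -4.05 + -7.61*i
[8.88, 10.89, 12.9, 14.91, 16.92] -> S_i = 8.88 + 2.01*i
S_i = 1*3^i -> [1, 3, 9, 27, 81]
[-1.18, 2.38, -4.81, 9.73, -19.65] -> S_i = -1.18*(-2.02)^i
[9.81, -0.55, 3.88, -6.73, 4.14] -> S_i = Random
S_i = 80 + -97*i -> [80, -17, -114, -211, -308]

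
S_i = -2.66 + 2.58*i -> [-2.66, -0.08, 2.5, 5.08, 7.66]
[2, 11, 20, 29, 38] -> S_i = 2 + 9*i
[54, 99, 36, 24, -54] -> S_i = Random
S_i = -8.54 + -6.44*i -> [-8.54, -14.98, -21.42, -27.86, -34.3]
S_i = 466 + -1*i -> [466, 465, 464, 463, 462]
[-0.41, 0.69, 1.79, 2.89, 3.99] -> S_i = -0.41 + 1.10*i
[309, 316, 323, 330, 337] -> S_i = 309 + 7*i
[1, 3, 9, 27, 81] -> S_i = 1*3^i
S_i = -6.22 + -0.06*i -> [-6.22, -6.28, -6.34, -6.4, -6.46]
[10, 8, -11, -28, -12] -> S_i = Random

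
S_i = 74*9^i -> [74, 666, 5994, 53946, 485514]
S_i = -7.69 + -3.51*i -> [-7.69, -11.2, -14.71, -18.22, -21.73]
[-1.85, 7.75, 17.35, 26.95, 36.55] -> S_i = -1.85 + 9.60*i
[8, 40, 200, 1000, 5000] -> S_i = 8*5^i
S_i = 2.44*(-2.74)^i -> [2.44, -6.69, 18.32, -50.19, 137.53]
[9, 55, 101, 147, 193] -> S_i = 9 + 46*i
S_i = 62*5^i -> [62, 310, 1550, 7750, 38750]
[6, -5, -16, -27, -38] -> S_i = 6 + -11*i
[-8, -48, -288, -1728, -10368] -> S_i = -8*6^i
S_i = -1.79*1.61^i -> [-1.79, -2.88, -4.64, -7.47, -12.03]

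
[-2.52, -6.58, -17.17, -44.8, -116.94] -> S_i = -2.52*2.61^i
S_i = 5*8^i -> [5, 40, 320, 2560, 20480]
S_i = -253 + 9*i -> [-253, -244, -235, -226, -217]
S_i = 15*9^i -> [15, 135, 1215, 10935, 98415]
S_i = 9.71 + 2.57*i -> [9.71, 12.28, 14.85, 17.42, 19.99]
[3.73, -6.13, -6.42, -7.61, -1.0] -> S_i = Random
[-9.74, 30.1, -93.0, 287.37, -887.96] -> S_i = -9.74*(-3.09)^i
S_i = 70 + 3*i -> [70, 73, 76, 79, 82]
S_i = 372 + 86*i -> [372, 458, 544, 630, 716]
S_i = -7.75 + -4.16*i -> [-7.75, -11.91, -16.07, -20.23, -24.39]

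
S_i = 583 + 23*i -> [583, 606, 629, 652, 675]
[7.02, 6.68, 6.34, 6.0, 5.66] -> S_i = 7.02 + -0.34*i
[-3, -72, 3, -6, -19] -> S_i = Random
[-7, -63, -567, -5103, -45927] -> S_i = -7*9^i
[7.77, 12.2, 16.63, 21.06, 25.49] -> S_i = 7.77 + 4.43*i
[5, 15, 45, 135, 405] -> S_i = 5*3^i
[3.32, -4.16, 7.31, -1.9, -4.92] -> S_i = Random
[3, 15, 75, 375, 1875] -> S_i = 3*5^i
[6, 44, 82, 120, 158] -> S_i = 6 + 38*i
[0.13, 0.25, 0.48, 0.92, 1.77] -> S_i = 0.13*1.92^i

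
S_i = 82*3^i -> [82, 246, 738, 2214, 6642]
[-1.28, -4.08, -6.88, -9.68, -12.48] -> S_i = -1.28 + -2.80*i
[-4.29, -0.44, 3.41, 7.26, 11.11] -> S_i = -4.29 + 3.85*i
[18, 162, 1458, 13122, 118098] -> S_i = 18*9^i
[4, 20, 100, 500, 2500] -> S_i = 4*5^i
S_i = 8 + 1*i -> [8, 9, 10, 11, 12]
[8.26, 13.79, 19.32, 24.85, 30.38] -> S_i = 8.26 + 5.53*i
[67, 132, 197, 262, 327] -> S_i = 67 + 65*i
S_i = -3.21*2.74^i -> [-3.21, -8.8, -24.1, -66.03, -180.93]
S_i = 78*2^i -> [78, 156, 312, 624, 1248]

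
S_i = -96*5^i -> [-96, -480, -2400, -12000, -60000]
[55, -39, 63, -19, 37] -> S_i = Random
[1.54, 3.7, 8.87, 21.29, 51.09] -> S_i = 1.54*2.40^i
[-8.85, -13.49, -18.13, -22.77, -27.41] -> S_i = -8.85 + -4.64*i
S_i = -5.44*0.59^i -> [-5.44, -3.21, -1.89, -1.12, -0.66]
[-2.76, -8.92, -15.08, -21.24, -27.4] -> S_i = -2.76 + -6.16*i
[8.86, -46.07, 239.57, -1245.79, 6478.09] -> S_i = 8.86*(-5.20)^i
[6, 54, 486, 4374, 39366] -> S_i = 6*9^i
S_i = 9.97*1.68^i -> [9.97, 16.75, 28.14, 47.27, 79.42]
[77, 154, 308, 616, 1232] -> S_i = 77*2^i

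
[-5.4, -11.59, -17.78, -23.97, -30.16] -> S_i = -5.40 + -6.19*i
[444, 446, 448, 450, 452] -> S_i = 444 + 2*i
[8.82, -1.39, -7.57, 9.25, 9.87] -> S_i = Random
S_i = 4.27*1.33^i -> [4.27, 5.68, 7.55, 10.05, 13.36]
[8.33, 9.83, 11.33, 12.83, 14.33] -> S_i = 8.33 + 1.50*i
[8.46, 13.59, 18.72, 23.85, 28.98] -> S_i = 8.46 + 5.13*i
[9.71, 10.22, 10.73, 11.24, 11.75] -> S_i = 9.71 + 0.51*i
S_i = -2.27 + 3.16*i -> [-2.27, 0.89, 4.05, 7.21, 10.37]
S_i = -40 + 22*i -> [-40, -18, 4, 26, 48]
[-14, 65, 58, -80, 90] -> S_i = Random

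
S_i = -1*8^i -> [-1, -8, -64, -512, -4096]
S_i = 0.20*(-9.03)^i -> [0.2, -1.81, 16.31, -147.26, 1329.78]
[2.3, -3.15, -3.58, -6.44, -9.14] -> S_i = Random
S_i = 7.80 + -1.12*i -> [7.8, 6.68, 5.56, 4.44, 3.32]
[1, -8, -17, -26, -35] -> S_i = 1 + -9*i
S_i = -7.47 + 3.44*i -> [-7.47, -4.03, -0.59, 2.85, 6.29]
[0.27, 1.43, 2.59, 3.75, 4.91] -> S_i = 0.27 + 1.16*i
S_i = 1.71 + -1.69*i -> [1.71, 0.02, -1.67, -3.36, -5.05]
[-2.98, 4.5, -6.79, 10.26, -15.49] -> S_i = -2.98*(-1.51)^i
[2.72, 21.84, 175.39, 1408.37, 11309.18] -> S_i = 2.72*8.03^i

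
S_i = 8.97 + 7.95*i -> [8.97, 16.92, 24.87, 32.82, 40.77]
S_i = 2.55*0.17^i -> [2.55, 0.43, 0.07, 0.01, 0.0]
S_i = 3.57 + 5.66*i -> [3.57, 9.23, 14.89, 20.55, 26.21]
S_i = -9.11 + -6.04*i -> [-9.11, -15.15, -21.19, -27.23, -33.27]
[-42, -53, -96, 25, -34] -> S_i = Random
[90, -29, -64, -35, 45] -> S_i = Random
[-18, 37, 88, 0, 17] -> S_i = Random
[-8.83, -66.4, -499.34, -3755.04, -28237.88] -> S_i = -8.83*7.52^i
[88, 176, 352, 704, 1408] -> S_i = 88*2^i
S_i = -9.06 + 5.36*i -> [-9.06, -3.7, 1.66, 7.02, 12.38]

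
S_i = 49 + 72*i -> [49, 121, 193, 265, 337]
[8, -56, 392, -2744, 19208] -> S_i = 8*-7^i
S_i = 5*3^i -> [5, 15, 45, 135, 405]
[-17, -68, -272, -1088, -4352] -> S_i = -17*4^i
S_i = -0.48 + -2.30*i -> [-0.48, -2.78, -5.08, -7.38, -9.68]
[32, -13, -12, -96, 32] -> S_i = Random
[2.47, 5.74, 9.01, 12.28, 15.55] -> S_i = 2.47 + 3.27*i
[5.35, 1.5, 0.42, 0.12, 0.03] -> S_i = 5.35*0.28^i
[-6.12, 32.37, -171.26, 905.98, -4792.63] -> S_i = -6.12*(-5.29)^i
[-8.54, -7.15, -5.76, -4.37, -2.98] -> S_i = -8.54 + 1.39*i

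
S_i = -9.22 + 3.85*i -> [-9.22, -5.37, -1.52, 2.33, 6.18]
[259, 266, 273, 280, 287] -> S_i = 259 + 7*i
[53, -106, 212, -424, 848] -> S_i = 53*-2^i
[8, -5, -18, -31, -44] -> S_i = 8 + -13*i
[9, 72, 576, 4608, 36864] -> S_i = 9*8^i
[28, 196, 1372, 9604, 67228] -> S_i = 28*7^i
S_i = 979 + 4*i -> [979, 983, 987, 991, 995]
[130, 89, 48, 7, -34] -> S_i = 130 + -41*i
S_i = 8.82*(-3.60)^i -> [8.82, -31.75, 114.31, -411.51, 1481.42]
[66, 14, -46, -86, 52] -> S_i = Random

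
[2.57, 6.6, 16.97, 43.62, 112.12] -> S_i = 2.57*2.57^i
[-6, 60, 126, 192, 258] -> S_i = -6 + 66*i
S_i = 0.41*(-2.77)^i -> [0.41, -1.14, 3.15, -8.71, 24.14]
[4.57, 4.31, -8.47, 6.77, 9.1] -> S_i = Random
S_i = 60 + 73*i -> [60, 133, 206, 279, 352]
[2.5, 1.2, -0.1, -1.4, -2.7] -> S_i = 2.50 + -1.30*i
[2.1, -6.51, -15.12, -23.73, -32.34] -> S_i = 2.10 + -8.61*i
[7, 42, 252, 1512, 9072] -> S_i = 7*6^i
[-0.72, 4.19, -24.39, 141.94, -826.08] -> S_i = -0.72*(-5.82)^i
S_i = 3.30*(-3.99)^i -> [3.3, -13.17, 52.54, -209.62, 836.38]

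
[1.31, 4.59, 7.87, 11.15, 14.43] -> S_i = 1.31 + 3.28*i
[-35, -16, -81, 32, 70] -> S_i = Random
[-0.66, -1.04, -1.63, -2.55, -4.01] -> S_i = -0.66*1.57^i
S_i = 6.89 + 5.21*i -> [6.89, 12.1, 17.31, 22.52, 27.73]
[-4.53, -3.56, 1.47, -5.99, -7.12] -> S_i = Random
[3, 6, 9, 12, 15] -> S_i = 3 + 3*i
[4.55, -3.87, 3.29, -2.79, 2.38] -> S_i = 4.55*(-0.85)^i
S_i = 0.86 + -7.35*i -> [0.86, -6.49, -13.84, -21.19, -28.54]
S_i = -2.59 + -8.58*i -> [-2.59, -11.17, -19.75, -28.33, -36.91]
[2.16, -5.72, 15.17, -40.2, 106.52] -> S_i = 2.16*(-2.65)^i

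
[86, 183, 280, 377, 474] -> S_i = 86 + 97*i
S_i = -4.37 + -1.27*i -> [-4.37, -5.64, -6.91, -8.18, -9.45]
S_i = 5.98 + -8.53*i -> [5.98, -2.55, -11.08, -19.61, -28.14]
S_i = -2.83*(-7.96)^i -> [-2.83, 22.53, -179.31, 1427.33, -11361.58]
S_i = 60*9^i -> [60, 540, 4860, 43740, 393660]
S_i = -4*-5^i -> [-4, 20, -100, 500, -2500]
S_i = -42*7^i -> [-42, -294, -2058, -14406, -100842]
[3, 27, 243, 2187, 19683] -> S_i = 3*9^i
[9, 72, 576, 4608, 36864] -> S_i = 9*8^i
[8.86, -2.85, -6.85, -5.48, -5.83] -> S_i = Random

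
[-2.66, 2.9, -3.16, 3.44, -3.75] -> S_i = -2.66*(-1.09)^i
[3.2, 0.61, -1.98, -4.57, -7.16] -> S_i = 3.20 + -2.59*i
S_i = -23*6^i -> [-23, -138, -828, -4968, -29808]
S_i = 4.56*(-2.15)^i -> [4.56, -9.8, 21.08, -45.32, 97.44]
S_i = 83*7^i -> [83, 581, 4067, 28469, 199283]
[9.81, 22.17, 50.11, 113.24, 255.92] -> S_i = 9.81*2.26^i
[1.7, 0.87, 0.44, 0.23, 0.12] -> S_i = 1.70*0.51^i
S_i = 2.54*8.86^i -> [2.54, 22.5, 199.39, 1766.59, 15651.96]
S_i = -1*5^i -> [-1, -5, -25, -125, -625]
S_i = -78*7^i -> [-78, -546, -3822, -26754, -187278]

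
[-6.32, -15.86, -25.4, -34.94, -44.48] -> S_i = -6.32 + -9.54*i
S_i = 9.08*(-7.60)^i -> [9.08, -69.01, 524.46, -3985.9, 30292.86]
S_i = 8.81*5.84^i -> [8.81, 51.45, 300.47, 1754.75, 10247.72]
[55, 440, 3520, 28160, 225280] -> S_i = 55*8^i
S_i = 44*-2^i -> [44, -88, 176, -352, 704]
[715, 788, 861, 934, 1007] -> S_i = 715 + 73*i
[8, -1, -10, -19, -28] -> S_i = 8 + -9*i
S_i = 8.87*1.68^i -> [8.87, 14.9, 25.03, 42.06, 70.66]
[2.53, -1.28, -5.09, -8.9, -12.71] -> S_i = 2.53 + -3.81*i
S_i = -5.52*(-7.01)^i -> [-5.52, 38.7, -271.25, 1901.49, -13329.42]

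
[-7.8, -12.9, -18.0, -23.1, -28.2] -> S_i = -7.80 + -5.10*i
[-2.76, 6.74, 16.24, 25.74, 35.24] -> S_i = -2.76 + 9.50*i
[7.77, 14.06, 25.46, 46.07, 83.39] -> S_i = 7.77*1.81^i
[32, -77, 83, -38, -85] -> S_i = Random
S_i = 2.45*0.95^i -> [2.45, 2.33, 2.21, 2.1, 2.0]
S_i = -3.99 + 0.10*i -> [-3.99, -3.89, -3.79, -3.69, -3.59]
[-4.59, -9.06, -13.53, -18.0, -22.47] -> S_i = -4.59 + -4.47*i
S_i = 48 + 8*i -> [48, 56, 64, 72, 80]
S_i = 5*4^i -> [5, 20, 80, 320, 1280]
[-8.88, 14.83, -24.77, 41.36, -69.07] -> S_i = -8.88*(-1.67)^i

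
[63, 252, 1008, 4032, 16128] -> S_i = 63*4^i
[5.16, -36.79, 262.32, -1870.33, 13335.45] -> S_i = 5.16*(-7.13)^i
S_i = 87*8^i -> [87, 696, 5568, 44544, 356352]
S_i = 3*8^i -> [3, 24, 192, 1536, 12288]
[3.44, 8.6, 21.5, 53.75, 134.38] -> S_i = 3.44*2.50^i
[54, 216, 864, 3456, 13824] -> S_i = 54*4^i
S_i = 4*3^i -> [4, 12, 36, 108, 324]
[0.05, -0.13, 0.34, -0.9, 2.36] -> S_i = 0.05*(-2.62)^i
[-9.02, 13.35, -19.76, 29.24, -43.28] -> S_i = -9.02*(-1.48)^i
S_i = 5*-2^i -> [5, -10, 20, -40, 80]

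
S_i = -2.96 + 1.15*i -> [-2.96, -1.81, -0.66, 0.49, 1.64]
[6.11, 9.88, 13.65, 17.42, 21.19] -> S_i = 6.11 + 3.77*i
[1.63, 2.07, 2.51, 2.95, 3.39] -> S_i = 1.63 + 0.44*i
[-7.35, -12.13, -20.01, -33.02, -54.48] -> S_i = -7.35*1.65^i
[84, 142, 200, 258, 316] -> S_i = 84 + 58*i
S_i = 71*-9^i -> [71, -639, 5751, -51759, 465831]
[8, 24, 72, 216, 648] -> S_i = 8*3^i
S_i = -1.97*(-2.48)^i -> [-1.97, 4.89, -12.12, 30.05, -74.52]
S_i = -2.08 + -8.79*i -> [-2.08, -10.87, -19.66, -28.45, -37.24]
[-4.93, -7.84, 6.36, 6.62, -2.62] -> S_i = Random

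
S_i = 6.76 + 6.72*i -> [6.76, 13.48, 20.2, 26.92, 33.64]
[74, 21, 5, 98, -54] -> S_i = Random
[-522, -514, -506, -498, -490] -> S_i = -522 + 8*i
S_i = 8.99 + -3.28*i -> [8.99, 5.71, 2.43, -0.85, -4.13]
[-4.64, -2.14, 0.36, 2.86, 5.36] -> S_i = -4.64 + 2.50*i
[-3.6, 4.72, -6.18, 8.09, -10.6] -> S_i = -3.60*(-1.31)^i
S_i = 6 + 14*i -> [6, 20, 34, 48, 62]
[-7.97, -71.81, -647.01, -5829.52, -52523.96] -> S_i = -7.97*9.01^i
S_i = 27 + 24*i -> [27, 51, 75, 99, 123]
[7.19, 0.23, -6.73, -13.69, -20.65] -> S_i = 7.19 + -6.96*i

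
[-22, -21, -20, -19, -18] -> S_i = -22 + 1*i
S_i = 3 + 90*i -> [3, 93, 183, 273, 363]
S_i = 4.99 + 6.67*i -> [4.99, 11.66, 18.33, 25.0, 31.67]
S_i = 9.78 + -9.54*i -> [9.78, 0.24, -9.3, -18.84, -28.38]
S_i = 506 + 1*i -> [506, 507, 508, 509, 510]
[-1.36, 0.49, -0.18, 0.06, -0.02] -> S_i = -1.36*(-0.36)^i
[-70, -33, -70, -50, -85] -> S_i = Random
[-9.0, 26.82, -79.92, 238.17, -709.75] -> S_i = -9.00*(-2.98)^i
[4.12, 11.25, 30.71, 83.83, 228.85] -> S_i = 4.12*2.73^i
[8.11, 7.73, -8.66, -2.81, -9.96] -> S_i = Random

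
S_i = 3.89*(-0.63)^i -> [3.89, -2.45, 1.54, -0.97, 0.61]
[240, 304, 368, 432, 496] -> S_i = 240 + 64*i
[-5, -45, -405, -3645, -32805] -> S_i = -5*9^i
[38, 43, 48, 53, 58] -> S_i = 38 + 5*i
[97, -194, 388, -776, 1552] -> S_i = 97*-2^i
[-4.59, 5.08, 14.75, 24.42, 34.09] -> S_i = -4.59 + 9.67*i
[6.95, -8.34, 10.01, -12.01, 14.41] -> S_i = 6.95*(-1.20)^i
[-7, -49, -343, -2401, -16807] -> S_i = -7*7^i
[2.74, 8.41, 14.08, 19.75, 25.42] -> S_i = 2.74 + 5.67*i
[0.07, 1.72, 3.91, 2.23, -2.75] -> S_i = Random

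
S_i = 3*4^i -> [3, 12, 48, 192, 768]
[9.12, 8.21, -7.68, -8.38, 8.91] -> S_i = Random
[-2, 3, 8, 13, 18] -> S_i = -2 + 5*i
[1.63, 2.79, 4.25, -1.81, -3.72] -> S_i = Random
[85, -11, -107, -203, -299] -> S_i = 85 + -96*i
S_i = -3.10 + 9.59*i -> [-3.1, 6.49, 16.08, 25.67, 35.26]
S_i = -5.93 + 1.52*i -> [-5.93, -4.41, -2.89, -1.37, 0.15]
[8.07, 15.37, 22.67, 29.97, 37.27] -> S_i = 8.07 + 7.30*i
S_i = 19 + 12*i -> [19, 31, 43, 55, 67]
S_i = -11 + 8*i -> [-11, -3, 5, 13, 21]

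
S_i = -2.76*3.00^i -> [-2.76, -8.28, -24.84, -74.52, -223.56]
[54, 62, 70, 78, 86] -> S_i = 54 + 8*i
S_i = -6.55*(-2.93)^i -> [-6.55, 19.19, -56.23, 164.76, -482.74]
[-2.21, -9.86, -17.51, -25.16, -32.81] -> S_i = -2.21 + -7.65*i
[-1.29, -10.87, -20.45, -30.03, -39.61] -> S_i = -1.29 + -9.58*i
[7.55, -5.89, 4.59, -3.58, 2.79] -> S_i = 7.55*(-0.78)^i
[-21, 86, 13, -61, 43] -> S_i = Random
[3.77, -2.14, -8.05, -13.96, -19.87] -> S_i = 3.77 + -5.91*i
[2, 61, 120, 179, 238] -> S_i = 2 + 59*i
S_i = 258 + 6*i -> [258, 264, 270, 276, 282]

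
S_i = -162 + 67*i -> [-162, -95, -28, 39, 106]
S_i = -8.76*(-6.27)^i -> [-8.76, 54.93, -344.38, 2159.27, -13538.62]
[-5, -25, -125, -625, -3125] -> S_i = -5*5^i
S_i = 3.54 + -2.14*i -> [3.54, 1.4, -0.74, -2.88, -5.02]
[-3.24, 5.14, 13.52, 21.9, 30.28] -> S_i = -3.24 + 8.38*i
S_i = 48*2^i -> [48, 96, 192, 384, 768]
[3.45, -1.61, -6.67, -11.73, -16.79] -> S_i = 3.45 + -5.06*i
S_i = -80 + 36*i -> [-80, -44, -8, 28, 64]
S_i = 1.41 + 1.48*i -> [1.41, 2.89, 4.37, 5.85, 7.33]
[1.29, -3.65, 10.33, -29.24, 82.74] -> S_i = 1.29*(-2.83)^i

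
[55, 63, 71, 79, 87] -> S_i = 55 + 8*i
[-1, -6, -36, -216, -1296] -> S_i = -1*6^i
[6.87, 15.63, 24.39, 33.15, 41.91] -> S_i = 6.87 + 8.76*i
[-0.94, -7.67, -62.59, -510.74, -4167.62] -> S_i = -0.94*8.16^i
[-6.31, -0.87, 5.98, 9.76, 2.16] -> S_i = Random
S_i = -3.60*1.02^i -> [-3.6, -3.67, -3.75, -3.82, -3.9]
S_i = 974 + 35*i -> [974, 1009, 1044, 1079, 1114]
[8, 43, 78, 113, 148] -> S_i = 8 + 35*i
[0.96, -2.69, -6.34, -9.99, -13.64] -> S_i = 0.96 + -3.65*i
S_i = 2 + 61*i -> [2, 63, 124, 185, 246]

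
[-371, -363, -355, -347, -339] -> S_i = -371 + 8*i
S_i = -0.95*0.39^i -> [-0.95, -0.37, -0.14, -0.06, -0.02]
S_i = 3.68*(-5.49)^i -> [3.68, -20.2, 110.92, -608.93, 3343.01]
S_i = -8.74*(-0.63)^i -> [-8.74, 5.51, -3.47, 2.19, -1.38]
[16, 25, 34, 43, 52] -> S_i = 16 + 9*i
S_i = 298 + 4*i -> [298, 302, 306, 310, 314]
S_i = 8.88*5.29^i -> [8.88, 46.98, 248.5, 1314.56, 6954.02]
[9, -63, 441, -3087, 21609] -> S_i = 9*-7^i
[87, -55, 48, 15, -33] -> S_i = Random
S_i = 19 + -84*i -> [19, -65, -149, -233, -317]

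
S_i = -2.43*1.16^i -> [-2.43, -2.82, -3.27, -3.79, -4.4]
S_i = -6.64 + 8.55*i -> [-6.64, 1.91, 10.46, 19.01, 27.56]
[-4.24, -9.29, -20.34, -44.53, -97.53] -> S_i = -4.24*2.19^i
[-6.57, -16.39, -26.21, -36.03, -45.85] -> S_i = -6.57 + -9.82*i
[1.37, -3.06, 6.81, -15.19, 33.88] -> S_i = 1.37*(-2.23)^i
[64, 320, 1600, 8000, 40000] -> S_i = 64*5^i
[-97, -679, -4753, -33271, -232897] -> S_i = -97*7^i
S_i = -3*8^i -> [-3, -24, -192, -1536, -12288]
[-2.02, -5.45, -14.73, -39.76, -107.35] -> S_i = -2.02*2.70^i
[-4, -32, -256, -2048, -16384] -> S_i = -4*8^i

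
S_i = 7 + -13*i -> [7, -6, -19, -32, -45]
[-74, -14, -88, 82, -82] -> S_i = Random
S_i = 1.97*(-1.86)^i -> [1.97, -3.66, 6.82, -12.68, 23.58]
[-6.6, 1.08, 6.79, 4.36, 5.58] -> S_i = Random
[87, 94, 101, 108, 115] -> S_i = 87 + 7*i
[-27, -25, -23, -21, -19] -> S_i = -27 + 2*i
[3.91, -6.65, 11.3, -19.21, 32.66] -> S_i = 3.91*(-1.70)^i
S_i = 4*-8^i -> [4, -32, 256, -2048, 16384]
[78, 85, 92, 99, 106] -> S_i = 78 + 7*i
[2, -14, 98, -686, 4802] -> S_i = 2*-7^i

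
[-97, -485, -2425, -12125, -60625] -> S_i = -97*5^i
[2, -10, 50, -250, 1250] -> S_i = 2*-5^i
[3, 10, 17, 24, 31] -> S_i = 3 + 7*i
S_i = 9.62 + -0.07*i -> [9.62, 9.55, 9.48, 9.41, 9.34]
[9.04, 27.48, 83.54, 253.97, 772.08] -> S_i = 9.04*3.04^i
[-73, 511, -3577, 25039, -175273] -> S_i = -73*-7^i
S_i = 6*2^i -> [6, 12, 24, 48, 96]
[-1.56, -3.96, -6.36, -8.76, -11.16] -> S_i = -1.56 + -2.40*i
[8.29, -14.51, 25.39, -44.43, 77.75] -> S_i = 8.29*(-1.75)^i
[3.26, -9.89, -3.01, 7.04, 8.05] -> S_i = Random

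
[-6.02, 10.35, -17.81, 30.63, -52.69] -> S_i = -6.02*(-1.72)^i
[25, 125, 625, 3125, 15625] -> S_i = 25*5^i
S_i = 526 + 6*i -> [526, 532, 538, 544, 550]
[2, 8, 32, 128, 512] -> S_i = 2*4^i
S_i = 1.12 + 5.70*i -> [1.12, 6.82, 12.52, 18.22, 23.92]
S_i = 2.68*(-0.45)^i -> [2.68, -1.21, 0.54, -0.24, 0.11]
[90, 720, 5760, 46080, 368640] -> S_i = 90*8^i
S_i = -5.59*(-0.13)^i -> [-5.59, 0.73, -0.09, 0.01, -0.0]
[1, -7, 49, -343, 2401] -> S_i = 1*-7^i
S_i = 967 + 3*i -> [967, 970, 973, 976, 979]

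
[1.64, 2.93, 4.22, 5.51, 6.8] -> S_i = 1.64 + 1.29*i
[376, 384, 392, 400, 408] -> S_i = 376 + 8*i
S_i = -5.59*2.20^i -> [-5.59, -12.3, -27.06, -59.52, -130.95]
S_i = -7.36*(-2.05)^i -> [-7.36, 15.09, -30.93, 63.41, -129.99]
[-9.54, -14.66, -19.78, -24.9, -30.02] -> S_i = -9.54 + -5.12*i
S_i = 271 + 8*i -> [271, 279, 287, 295, 303]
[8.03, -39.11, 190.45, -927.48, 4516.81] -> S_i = 8.03*(-4.87)^i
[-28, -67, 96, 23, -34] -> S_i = Random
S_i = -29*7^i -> [-29, -203, -1421, -9947, -69629]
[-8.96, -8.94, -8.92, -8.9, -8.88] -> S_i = -8.96 + 0.02*i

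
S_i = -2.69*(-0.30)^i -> [-2.69, 0.81, -0.24, 0.07, -0.02]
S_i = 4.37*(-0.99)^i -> [4.37, -4.33, 4.28, -4.24, 4.2]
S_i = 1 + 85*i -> [1, 86, 171, 256, 341]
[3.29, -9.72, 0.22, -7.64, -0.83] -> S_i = Random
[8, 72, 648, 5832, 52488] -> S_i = 8*9^i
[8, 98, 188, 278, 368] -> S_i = 8 + 90*i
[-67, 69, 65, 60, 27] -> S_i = Random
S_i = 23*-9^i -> [23, -207, 1863, -16767, 150903]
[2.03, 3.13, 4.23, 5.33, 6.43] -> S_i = 2.03 + 1.10*i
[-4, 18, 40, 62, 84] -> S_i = -4 + 22*i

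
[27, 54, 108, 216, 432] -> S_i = 27*2^i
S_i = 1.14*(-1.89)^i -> [1.14, -2.15, 4.07, -7.7, 14.55]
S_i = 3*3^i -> [3, 9, 27, 81, 243]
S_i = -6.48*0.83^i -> [-6.48, -5.38, -4.46, -3.71, -3.08]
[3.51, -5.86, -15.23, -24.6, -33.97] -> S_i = 3.51 + -9.37*i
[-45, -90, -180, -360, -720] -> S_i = -45*2^i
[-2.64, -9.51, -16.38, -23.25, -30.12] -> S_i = -2.64 + -6.87*i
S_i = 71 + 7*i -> [71, 78, 85, 92, 99]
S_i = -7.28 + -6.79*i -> [-7.28, -14.07, -20.86, -27.65, -34.44]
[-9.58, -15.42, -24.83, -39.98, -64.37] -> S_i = -9.58*1.61^i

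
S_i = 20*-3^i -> [20, -60, 180, -540, 1620]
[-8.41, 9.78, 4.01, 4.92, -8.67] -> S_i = Random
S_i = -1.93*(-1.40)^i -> [-1.93, 2.7, -3.78, 5.3, -7.41]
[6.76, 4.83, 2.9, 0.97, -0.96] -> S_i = 6.76 + -1.93*i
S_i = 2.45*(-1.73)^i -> [2.45, -4.24, 7.33, -12.69, 21.95]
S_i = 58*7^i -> [58, 406, 2842, 19894, 139258]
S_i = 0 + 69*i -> [0, 69, 138, 207, 276]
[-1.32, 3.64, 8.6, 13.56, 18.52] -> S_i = -1.32 + 4.96*i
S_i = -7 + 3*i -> [-7, -4, -1, 2, 5]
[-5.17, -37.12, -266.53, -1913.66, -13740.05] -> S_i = -5.17*7.18^i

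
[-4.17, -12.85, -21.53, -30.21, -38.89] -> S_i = -4.17 + -8.68*i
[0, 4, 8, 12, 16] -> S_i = 0 + 4*i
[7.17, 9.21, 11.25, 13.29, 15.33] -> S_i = 7.17 + 2.04*i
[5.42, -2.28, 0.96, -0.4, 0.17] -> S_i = 5.42*(-0.42)^i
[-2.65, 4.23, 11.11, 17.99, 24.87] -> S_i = -2.65 + 6.88*i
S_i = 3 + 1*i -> [3, 4, 5, 6, 7]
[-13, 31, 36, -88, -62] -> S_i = Random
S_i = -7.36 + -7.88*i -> [-7.36, -15.24, -23.12, -31.0, -38.88]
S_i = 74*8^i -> [74, 592, 4736, 37888, 303104]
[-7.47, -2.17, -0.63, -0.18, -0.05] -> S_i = -7.47*0.29^i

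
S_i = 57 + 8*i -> [57, 65, 73, 81, 89]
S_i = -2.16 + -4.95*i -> [-2.16, -7.11, -12.06, -17.01, -21.96]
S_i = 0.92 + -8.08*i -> [0.92, -7.16, -15.24, -23.32, -31.4]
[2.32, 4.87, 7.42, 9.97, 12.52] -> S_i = 2.32 + 2.55*i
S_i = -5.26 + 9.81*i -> [-5.26, 4.55, 14.36, 24.17, 33.98]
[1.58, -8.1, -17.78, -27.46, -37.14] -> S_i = 1.58 + -9.68*i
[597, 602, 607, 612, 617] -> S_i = 597 + 5*i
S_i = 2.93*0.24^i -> [2.93, 0.7, 0.17, 0.04, 0.01]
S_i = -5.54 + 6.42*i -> [-5.54, 0.88, 7.3, 13.72, 20.14]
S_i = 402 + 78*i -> [402, 480, 558, 636, 714]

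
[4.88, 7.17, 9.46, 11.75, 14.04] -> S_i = 4.88 + 2.29*i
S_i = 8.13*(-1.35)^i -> [8.13, -10.98, 14.82, -20.0, 27.0]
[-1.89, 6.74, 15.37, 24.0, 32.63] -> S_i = -1.89 + 8.63*i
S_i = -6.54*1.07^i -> [-6.54, -7.0, -7.49, -8.01, -8.57]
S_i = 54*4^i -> [54, 216, 864, 3456, 13824]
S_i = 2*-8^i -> [2, -16, 128, -1024, 8192]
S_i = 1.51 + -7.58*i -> [1.51, -6.07, -13.65, -21.23, -28.81]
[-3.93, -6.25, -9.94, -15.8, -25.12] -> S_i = -3.93*1.59^i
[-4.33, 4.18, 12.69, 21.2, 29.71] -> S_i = -4.33 + 8.51*i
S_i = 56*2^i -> [56, 112, 224, 448, 896]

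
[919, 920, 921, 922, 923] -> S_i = 919 + 1*i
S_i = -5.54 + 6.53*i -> [-5.54, 0.99, 7.52, 14.05, 20.58]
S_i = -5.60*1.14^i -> [-5.6, -6.38, -7.28, -8.3, -9.46]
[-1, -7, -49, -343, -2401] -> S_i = -1*7^i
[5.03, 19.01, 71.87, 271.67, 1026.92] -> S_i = 5.03*3.78^i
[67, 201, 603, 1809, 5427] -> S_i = 67*3^i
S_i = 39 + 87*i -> [39, 126, 213, 300, 387]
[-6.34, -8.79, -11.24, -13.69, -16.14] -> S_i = -6.34 + -2.45*i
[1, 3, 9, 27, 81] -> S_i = 1*3^i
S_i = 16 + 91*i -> [16, 107, 198, 289, 380]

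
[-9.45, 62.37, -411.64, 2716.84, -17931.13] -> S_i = -9.45*(-6.60)^i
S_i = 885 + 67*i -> [885, 952, 1019, 1086, 1153]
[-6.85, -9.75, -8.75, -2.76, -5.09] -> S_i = Random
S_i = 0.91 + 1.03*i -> [0.91, 1.94, 2.97, 4.0, 5.03]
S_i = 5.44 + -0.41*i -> [5.44, 5.03, 4.62, 4.21, 3.8]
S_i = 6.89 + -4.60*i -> [6.89, 2.29, -2.31, -6.91, -11.51]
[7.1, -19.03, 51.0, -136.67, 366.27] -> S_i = 7.10*(-2.68)^i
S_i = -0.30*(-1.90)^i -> [-0.3, 0.57, -1.08, 2.06, -3.91]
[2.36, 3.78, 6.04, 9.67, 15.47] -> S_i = 2.36*1.60^i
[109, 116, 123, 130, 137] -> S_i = 109 + 7*i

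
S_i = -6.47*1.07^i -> [-6.47, -6.92, -7.41, -7.93, -8.48]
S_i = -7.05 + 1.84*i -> [-7.05, -5.21, -3.37, -1.53, 0.31]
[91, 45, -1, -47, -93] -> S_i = 91 + -46*i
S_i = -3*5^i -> [-3, -15, -75, -375, -1875]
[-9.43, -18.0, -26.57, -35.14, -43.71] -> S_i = -9.43 + -8.57*i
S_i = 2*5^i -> [2, 10, 50, 250, 1250]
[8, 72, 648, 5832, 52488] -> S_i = 8*9^i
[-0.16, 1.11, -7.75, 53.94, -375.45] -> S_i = -0.16*(-6.96)^i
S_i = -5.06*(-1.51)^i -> [-5.06, 7.64, -11.54, 17.42, -26.31]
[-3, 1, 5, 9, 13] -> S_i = -3 + 4*i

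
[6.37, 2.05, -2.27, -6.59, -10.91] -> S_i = 6.37 + -4.32*i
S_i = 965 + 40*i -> [965, 1005, 1045, 1085, 1125]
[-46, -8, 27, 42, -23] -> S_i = Random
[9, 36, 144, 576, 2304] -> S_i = 9*4^i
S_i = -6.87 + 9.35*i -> [-6.87, 2.48, 11.83, 21.18, 30.53]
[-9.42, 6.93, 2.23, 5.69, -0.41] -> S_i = Random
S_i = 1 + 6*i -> [1, 7, 13, 19, 25]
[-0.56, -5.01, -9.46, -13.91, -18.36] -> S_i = -0.56 + -4.45*i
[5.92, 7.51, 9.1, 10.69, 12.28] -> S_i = 5.92 + 1.59*i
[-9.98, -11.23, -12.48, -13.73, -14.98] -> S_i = -9.98 + -1.25*i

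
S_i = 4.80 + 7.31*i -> [4.8, 12.11, 19.42, 26.73, 34.04]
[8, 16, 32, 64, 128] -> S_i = 8*2^i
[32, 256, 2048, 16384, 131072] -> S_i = 32*8^i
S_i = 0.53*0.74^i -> [0.53, 0.39, 0.29, 0.21, 0.16]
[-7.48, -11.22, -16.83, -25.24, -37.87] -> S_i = -7.48*1.50^i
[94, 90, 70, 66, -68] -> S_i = Random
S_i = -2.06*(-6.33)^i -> [-2.06, 13.04, -82.54, 522.49, -3307.36]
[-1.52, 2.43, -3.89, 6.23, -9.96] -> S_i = -1.52*(-1.60)^i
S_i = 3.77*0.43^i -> [3.77, 1.62, 0.7, 0.3, 0.13]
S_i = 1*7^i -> [1, 7, 49, 343, 2401]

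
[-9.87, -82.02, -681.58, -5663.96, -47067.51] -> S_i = -9.87*8.31^i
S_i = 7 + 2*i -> [7, 9, 11, 13, 15]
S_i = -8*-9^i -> [-8, 72, -648, 5832, -52488]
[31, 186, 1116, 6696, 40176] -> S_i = 31*6^i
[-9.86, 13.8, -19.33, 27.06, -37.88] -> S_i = -9.86*(-1.40)^i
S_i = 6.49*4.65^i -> [6.49, 30.18, 140.33, 652.53, 3034.29]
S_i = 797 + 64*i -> [797, 861, 925, 989, 1053]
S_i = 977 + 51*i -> [977, 1028, 1079, 1130, 1181]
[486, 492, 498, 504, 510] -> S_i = 486 + 6*i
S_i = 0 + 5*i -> [0, 5, 10, 15, 20]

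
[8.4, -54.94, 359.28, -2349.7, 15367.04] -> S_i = 8.40*(-6.54)^i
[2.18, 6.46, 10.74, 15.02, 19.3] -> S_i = 2.18 + 4.28*i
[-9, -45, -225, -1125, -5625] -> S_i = -9*5^i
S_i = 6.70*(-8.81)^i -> [6.7, -59.03, 520.03, -4581.45, 40362.54]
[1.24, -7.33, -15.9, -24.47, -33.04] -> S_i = 1.24 + -8.57*i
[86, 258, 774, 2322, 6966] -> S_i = 86*3^i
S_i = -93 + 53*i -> [-93, -40, 13, 66, 119]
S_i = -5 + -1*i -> [-5, -6, -7, -8, -9]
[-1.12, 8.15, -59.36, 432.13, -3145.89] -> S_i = -1.12*(-7.28)^i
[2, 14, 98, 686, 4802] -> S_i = 2*7^i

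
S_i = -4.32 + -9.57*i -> [-4.32, -13.89, -23.46, -33.03, -42.6]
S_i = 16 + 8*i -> [16, 24, 32, 40, 48]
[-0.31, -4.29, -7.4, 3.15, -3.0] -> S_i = Random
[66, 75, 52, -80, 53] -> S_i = Random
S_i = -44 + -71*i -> [-44, -115, -186, -257, -328]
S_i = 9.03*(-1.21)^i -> [9.03, -10.93, 13.22, -16.0, 19.36]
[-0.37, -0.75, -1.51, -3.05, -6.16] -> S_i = -0.37*2.02^i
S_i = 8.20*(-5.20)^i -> [8.2, -42.64, 221.73, -1152.99, 5995.53]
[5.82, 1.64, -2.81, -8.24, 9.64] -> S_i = Random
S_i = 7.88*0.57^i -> [7.88, 4.49, 2.56, 1.46, 0.83]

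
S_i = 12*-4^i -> [12, -48, 192, -768, 3072]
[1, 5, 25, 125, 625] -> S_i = 1*5^i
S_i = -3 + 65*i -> [-3, 62, 127, 192, 257]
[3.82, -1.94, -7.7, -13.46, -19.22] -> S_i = 3.82 + -5.76*i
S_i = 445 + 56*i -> [445, 501, 557, 613, 669]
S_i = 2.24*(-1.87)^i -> [2.24, -4.19, 7.83, -14.65, 27.39]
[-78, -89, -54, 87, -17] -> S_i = Random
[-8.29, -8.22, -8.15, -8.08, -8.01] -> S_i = -8.29 + 0.07*i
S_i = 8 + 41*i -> [8, 49, 90, 131, 172]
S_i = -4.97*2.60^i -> [-4.97, -12.92, -33.6, -87.35, -227.12]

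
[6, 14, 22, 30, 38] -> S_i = 6 + 8*i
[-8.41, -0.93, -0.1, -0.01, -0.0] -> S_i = -8.41*0.11^i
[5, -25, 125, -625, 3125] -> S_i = 5*-5^i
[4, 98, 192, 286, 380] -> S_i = 4 + 94*i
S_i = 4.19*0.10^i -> [4.19, 0.42, 0.04, 0.0, 0.0]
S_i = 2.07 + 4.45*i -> [2.07, 6.52, 10.97, 15.42, 19.87]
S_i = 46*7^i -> [46, 322, 2254, 15778, 110446]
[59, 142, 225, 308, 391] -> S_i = 59 + 83*i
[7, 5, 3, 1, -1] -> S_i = 7 + -2*i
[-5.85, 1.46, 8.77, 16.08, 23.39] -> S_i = -5.85 + 7.31*i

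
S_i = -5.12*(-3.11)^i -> [-5.12, 15.92, -49.52, 154.01, -478.97]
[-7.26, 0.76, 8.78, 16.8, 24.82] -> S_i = -7.26 + 8.02*i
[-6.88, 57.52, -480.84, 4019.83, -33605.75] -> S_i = -6.88*(-8.36)^i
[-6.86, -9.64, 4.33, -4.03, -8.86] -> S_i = Random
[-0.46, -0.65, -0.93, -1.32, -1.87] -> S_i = -0.46*1.42^i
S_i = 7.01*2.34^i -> [7.01, 16.4, 38.38, 89.82, 210.18]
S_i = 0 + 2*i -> [0, 2, 4, 6, 8]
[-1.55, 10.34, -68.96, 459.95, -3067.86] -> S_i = -1.55*(-6.67)^i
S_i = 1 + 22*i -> [1, 23, 45, 67, 89]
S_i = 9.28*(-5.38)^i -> [9.28, -49.93, 268.6, -1445.09, 7774.58]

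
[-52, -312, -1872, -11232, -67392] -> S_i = -52*6^i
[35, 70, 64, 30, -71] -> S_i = Random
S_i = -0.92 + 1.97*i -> [-0.92, 1.05, 3.02, 4.99, 6.96]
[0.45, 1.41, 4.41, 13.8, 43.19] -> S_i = 0.45*3.13^i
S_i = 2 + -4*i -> [2, -2, -6, -10, -14]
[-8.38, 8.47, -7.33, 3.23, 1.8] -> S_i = Random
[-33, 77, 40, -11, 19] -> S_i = Random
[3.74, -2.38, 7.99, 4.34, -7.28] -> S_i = Random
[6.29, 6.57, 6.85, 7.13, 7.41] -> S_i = 6.29 + 0.28*i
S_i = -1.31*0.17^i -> [-1.31, -0.22, -0.04, -0.01, -0.0]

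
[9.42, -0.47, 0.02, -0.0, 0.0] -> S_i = 9.42*(-0.05)^i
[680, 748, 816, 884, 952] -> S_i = 680 + 68*i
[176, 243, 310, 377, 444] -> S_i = 176 + 67*i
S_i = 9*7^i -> [9, 63, 441, 3087, 21609]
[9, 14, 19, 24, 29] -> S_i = 9 + 5*i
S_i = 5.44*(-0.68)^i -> [5.44, -3.7, 2.52, -1.71, 1.16]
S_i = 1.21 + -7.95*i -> [1.21, -6.74, -14.69, -22.64, -30.59]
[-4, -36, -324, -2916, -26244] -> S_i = -4*9^i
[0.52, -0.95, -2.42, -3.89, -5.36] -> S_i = 0.52 + -1.47*i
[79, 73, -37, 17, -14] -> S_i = Random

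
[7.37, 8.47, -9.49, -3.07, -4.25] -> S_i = Random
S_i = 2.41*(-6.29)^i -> [2.41, -15.16, 95.35, -599.75, 3772.42]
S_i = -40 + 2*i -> [-40, -38, -36, -34, -32]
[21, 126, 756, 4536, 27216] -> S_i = 21*6^i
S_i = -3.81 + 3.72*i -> [-3.81, -0.09, 3.63, 7.35, 11.07]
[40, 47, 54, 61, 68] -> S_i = 40 + 7*i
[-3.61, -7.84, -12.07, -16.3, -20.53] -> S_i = -3.61 + -4.23*i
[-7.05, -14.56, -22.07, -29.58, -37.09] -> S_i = -7.05 + -7.51*i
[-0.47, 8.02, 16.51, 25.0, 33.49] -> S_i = -0.47 + 8.49*i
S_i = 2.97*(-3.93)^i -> [2.97, -11.67, 45.87, -180.27, 708.48]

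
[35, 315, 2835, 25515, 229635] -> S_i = 35*9^i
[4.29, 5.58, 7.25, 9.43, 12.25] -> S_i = 4.29*1.30^i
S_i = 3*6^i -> [3, 18, 108, 648, 3888]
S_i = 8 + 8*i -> [8, 16, 24, 32, 40]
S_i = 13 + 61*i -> [13, 74, 135, 196, 257]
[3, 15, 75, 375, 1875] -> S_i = 3*5^i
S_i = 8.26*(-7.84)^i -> [8.26, -64.76, 507.71, -3980.41, 31206.45]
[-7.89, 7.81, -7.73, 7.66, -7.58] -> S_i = -7.89*(-0.99)^i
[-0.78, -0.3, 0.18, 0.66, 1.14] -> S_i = -0.78 + 0.48*i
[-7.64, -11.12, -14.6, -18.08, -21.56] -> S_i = -7.64 + -3.48*i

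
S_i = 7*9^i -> [7, 63, 567, 5103, 45927]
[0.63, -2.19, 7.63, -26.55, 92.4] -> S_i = 0.63*(-3.48)^i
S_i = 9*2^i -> [9, 18, 36, 72, 144]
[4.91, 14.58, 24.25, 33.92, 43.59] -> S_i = 4.91 + 9.67*i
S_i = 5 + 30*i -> [5, 35, 65, 95, 125]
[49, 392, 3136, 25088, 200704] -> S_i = 49*8^i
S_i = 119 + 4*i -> [119, 123, 127, 131, 135]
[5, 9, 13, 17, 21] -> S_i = 5 + 4*i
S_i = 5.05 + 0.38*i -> [5.05, 5.43, 5.81, 6.19, 6.57]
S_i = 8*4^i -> [8, 32, 128, 512, 2048]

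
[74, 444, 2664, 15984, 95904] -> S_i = 74*6^i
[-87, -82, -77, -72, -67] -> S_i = -87 + 5*i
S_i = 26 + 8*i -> [26, 34, 42, 50, 58]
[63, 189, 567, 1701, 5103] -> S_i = 63*3^i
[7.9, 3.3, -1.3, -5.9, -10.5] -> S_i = 7.90 + -4.60*i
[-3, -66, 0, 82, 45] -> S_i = Random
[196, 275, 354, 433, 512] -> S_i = 196 + 79*i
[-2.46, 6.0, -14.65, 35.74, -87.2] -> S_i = -2.46*(-2.44)^i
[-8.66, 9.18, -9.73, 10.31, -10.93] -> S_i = -8.66*(-1.06)^i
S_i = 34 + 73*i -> [34, 107, 180, 253, 326]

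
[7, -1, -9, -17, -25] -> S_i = 7 + -8*i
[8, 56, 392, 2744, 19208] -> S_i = 8*7^i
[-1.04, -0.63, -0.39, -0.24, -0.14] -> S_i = -1.04*0.61^i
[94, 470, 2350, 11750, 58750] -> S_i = 94*5^i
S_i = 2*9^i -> [2, 18, 162, 1458, 13122]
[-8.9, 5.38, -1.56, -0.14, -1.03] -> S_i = Random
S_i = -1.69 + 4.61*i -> [-1.69, 2.92, 7.53, 12.14, 16.75]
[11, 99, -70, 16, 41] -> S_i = Random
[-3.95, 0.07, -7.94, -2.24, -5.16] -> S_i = Random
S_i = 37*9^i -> [37, 333, 2997, 26973, 242757]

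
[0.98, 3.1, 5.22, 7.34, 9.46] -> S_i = 0.98 + 2.12*i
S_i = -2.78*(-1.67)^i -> [-2.78, 4.64, -7.75, 12.95, -21.62]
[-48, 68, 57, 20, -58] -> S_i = Random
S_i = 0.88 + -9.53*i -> [0.88, -8.65, -18.18, -27.71, -37.24]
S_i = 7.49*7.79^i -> [7.49, 58.35, 454.52, 3540.74, 27582.37]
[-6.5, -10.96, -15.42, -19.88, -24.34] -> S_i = -6.50 + -4.46*i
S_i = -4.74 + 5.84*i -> [-4.74, 1.1, 6.94, 12.78, 18.62]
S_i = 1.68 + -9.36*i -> [1.68, -7.68, -17.04, -26.4, -35.76]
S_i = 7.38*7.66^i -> [7.38, 56.53, 433.03, 3316.98, 25408.06]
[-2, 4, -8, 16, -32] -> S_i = -2*-2^i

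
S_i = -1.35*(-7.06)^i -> [-1.35, 9.53, -67.29, 475.06, -3353.92]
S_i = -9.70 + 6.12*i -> [-9.7, -3.58, 2.54, 8.66, 14.78]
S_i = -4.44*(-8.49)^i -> [-4.44, 37.7, -320.04, 2717.1, -23068.2]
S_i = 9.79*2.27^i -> [9.79, 22.22, 50.45, 114.51, 259.95]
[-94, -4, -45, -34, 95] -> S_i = Random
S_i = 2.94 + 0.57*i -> [2.94, 3.51, 4.08, 4.65, 5.22]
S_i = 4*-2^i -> [4, -8, 16, -32, 64]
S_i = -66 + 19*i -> [-66, -47, -28, -9, 10]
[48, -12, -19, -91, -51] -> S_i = Random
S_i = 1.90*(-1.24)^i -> [1.9, -2.36, 2.92, -3.62, 4.49]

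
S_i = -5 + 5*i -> [-5, 0, 5, 10, 15]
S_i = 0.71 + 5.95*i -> [0.71, 6.66, 12.61, 18.56, 24.51]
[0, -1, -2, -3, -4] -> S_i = 0 + -1*i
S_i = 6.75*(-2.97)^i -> [6.75, -20.05, 59.54, -176.84, 525.21]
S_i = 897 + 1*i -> [897, 898, 899, 900, 901]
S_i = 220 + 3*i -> [220, 223, 226, 229, 232]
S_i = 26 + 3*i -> [26, 29, 32, 35, 38]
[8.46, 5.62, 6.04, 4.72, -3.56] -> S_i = Random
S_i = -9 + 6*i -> [-9, -3, 3, 9, 15]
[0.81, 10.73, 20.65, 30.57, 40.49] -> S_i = 0.81 + 9.92*i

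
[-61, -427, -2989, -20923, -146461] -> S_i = -61*7^i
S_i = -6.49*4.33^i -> [-6.49, -28.1, -121.68, -526.88, -2281.37]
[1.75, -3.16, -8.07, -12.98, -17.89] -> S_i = 1.75 + -4.91*i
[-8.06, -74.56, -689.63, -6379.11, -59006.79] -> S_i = -8.06*9.25^i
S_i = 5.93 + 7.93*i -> [5.93, 13.86, 21.79, 29.72, 37.65]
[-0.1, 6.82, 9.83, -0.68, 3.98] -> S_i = Random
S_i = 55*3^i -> [55, 165, 495, 1485, 4455]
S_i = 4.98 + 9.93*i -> [4.98, 14.91, 24.84, 34.77, 44.7]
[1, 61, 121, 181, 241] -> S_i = 1 + 60*i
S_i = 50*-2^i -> [50, -100, 200, -400, 800]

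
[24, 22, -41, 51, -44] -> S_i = Random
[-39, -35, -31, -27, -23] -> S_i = -39 + 4*i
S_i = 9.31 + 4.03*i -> [9.31, 13.34, 17.37, 21.4, 25.43]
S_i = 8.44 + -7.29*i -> [8.44, 1.15, -6.14, -13.43, -20.72]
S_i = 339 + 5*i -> [339, 344, 349, 354, 359]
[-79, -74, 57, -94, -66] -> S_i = Random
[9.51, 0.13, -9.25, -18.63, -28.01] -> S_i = 9.51 + -9.38*i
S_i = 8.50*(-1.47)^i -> [8.5, -12.5, 18.37, -27.0, 39.69]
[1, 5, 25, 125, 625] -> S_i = 1*5^i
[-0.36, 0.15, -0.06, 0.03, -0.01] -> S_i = -0.36*(-0.42)^i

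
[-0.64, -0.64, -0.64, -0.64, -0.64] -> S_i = -0.64*1.00^i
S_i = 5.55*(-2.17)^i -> [5.55, -12.04, 26.13, -56.71, 123.06]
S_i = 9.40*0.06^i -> [9.4, 0.56, 0.03, 0.0, 0.0]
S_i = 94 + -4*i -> [94, 90, 86, 82, 78]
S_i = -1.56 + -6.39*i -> [-1.56, -7.95, -14.34, -20.73, -27.12]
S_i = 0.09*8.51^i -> [0.09, 0.77, 6.52, 55.47, 472.02]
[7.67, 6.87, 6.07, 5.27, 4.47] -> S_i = 7.67 + -0.80*i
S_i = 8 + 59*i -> [8, 67, 126, 185, 244]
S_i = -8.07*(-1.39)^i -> [-8.07, 11.22, -15.59, 21.67, -30.13]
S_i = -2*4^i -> [-2, -8, -32, -128, -512]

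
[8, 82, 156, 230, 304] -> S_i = 8 + 74*i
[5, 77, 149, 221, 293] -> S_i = 5 + 72*i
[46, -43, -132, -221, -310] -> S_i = 46 + -89*i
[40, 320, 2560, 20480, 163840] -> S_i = 40*8^i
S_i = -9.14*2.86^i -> [-9.14, -26.14, -74.76, -213.82, -611.52]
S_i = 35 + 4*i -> [35, 39, 43, 47, 51]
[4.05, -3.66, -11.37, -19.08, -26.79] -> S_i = 4.05 + -7.71*i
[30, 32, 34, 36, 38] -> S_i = 30 + 2*i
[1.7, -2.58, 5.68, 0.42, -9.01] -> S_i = Random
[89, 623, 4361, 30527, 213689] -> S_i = 89*7^i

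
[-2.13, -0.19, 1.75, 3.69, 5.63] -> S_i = -2.13 + 1.94*i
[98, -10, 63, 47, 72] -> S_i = Random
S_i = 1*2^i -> [1, 2, 4, 8, 16]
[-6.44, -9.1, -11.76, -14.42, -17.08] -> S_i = -6.44 + -2.66*i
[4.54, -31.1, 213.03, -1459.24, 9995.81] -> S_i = 4.54*(-6.85)^i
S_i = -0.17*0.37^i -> [-0.17, -0.06, -0.02, -0.01, -0.0]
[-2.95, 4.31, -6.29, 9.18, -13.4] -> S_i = -2.95*(-1.46)^i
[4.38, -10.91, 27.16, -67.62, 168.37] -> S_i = 4.38*(-2.49)^i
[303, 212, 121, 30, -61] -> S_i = 303 + -91*i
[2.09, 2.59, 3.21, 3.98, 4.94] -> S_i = 2.09*1.24^i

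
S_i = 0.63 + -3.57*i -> [0.63, -2.94, -6.51, -10.08, -13.65]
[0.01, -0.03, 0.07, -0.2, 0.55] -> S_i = 0.01*(-2.72)^i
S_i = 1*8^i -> [1, 8, 64, 512, 4096]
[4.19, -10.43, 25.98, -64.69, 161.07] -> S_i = 4.19*(-2.49)^i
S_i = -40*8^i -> [-40, -320, -2560, -20480, -163840]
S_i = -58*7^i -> [-58, -406, -2842, -19894, -139258]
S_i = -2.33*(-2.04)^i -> [-2.33, 4.75, -9.7, 19.78, -40.35]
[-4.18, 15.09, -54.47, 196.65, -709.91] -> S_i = -4.18*(-3.61)^i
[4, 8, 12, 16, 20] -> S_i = 4 + 4*i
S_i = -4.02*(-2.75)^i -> [-4.02, 11.06, -30.4, 83.6, -229.91]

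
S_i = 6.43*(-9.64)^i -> [6.43, -61.99, 597.54, -5760.26, 55528.9]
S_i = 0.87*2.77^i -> [0.87, 2.41, 6.68, 18.49, 51.22]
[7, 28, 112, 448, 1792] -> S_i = 7*4^i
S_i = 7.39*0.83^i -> [7.39, 6.13, 5.09, 4.23, 3.51]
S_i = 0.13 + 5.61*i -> [0.13, 5.74, 11.35, 16.96, 22.57]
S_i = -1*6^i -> [-1, -6, -36, -216, -1296]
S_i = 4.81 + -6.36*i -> [4.81, -1.55, -7.91, -14.27, -20.63]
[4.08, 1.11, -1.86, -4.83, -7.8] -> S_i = 4.08 + -2.97*i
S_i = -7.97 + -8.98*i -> [-7.97, -16.95, -25.93, -34.91, -43.89]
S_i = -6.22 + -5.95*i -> [-6.22, -12.17, -18.12, -24.07, -30.02]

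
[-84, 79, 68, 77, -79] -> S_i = Random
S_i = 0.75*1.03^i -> [0.75, 0.77, 0.8, 0.82, 0.84]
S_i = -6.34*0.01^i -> [-6.34, -0.06, -0.0, -0.0, -0.0]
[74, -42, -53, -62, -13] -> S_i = Random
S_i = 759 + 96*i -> [759, 855, 951, 1047, 1143]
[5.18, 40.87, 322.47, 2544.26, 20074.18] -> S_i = 5.18*7.89^i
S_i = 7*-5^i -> [7, -35, 175, -875, 4375]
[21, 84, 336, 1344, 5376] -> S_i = 21*4^i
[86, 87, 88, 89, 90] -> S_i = 86 + 1*i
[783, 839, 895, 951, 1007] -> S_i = 783 + 56*i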